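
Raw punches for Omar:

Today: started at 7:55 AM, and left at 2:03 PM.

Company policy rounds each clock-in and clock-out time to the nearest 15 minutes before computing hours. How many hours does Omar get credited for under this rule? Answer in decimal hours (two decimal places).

6.00 hours

Today: in 7:55 AM→8:00 AM, out 2:03 PM→2:00 PM; 6 h 0 min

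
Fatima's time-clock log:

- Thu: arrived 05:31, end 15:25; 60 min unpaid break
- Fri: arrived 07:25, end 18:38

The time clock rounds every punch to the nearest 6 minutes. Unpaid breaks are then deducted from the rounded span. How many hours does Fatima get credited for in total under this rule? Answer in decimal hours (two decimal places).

Thu: in 05:31→05:30, out 15:25→15:24; 9 h 54 min − 60 min = 8 h 54 min
Fri: in 07:25→07:24, out 18:38→18:36; 11 h 12 min
Total credited: 20 h 6 min.

20.10 hours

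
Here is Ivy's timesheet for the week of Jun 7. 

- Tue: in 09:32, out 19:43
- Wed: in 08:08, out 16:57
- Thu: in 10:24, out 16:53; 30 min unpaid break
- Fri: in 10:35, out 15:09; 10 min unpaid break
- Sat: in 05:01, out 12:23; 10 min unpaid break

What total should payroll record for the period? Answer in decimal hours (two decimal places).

36.58 hours

Tue: 09:32–19:43 = 10 h 11 min
Wed: 08:08–16:57 = 8 h 49 min
Thu: 10:24–16:53 = 6 h 29 min; less 30 min break → 5 h 59 min
Fri: 10:35–15:09 = 4 h 34 min; less 10 min break → 4 h 24 min
Sat: 05:01–12:23 = 7 h 22 min; less 10 min break → 7 h 12 min
Total: 10 h 11 min + 8 h 49 min + 5 h 59 min + 4 h 24 min + 7 h 12 min = 36 h 35 min.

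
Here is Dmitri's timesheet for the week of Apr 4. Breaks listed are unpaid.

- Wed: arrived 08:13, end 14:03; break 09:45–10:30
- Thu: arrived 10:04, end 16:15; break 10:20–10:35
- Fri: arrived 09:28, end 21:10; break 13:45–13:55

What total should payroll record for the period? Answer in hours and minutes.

22 h 33 min

Wed: 08:13–14:03 = 5 h 50 min; less 45 min break → 5 h 5 min
Thu: 10:04–16:15 = 6 h 11 min; less 15 min break → 5 h 56 min
Fri: 09:28–21:10 = 11 h 42 min; less 10 min break → 11 h 32 min
Total: 5 h 5 min + 5 h 56 min + 11 h 32 min = 22 h 33 min.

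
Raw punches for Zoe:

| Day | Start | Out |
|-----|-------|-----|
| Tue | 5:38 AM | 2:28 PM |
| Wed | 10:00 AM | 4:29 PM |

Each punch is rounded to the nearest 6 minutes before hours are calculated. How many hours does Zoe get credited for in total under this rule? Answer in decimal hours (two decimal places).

Tue: in 5:38 AM→5:36 AM, out 2:28 PM→2:30 PM; 8 h 54 min
Wed: in 10:00 AM→10:00 AM, out 4:29 PM→4:30 PM; 6 h 30 min
Total credited: 15 h 24 min.

15.40 hours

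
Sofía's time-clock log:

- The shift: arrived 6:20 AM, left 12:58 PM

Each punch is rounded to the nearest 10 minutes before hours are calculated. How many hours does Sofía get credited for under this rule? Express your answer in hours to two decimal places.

The shift: in 6:20 AM→6:20 AM, out 12:58 PM→1:00 PM; 6 h 40 min

6.67 hours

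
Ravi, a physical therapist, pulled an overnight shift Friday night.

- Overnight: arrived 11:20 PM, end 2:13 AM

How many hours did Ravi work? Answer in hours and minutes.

Overnight: 11:20 PM → midnight = 0 h 40 min; midnight → 2:13 AM = 2 h 13 min; span 2 h 53 min

2 h 53 min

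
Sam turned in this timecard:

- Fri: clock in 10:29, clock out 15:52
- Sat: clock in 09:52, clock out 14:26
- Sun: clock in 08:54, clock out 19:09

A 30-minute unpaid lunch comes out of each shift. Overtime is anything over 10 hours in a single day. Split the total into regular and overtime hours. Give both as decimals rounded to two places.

Regular 18.70 hours, overtime 0.00 hours

Fri: 10:29–15:52 = 5 h 23 min; less 30 min break → 4 h 53 min
Sat: 09:52–14:26 = 4 h 34 min; less 30 min break → 4 h 4 min
Sun: 08:54–19:09 = 10 h 15 min; less 30 min break → 9 h 45 min
Fri reg 4 h 53 min / OT 0 h 0 min; Sat reg 4 h 4 min / OT 0 h 0 min; Sun reg 9 h 45 min / OT 0 h 0 min.
Totals: regular 18 h 42 min, overtime 0 h 0 min.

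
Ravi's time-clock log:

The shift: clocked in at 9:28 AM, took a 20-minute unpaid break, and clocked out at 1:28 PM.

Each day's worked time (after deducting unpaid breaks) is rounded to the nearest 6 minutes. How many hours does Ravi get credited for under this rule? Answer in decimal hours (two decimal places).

3.70 hours

The shift: 9:28 AM–1:28 PM = 4 h 0 min − 20 min = 3 h 40 min → rounds to 3 h 42 min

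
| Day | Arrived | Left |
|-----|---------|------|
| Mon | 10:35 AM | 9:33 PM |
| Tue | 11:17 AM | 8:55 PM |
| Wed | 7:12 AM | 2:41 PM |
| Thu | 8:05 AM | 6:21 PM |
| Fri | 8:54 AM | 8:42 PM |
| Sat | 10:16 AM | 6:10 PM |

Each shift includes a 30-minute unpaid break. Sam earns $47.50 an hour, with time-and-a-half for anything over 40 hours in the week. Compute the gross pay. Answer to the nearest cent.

Mon: 10:35 AM–9:33 PM = 10 h 58 min; less 30 min break → 10 h 28 min
Tue: 11:17 AM–8:55 PM = 9 h 38 min; less 30 min break → 9 h 8 min
Wed: 7:12 AM–2:41 PM = 7 h 29 min; less 30 min break → 6 h 59 min
Thu: 8:05 AM–6:21 PM = 10 h 16 min; less 30 min break → 9 h 46 min
Fri: 8:54 AM–8:42 PM = 11 h 48 min; less 30 min break → 11 h 18 min
Sat: 10:16 AM–6:10 PM = 7 h 54 min; less 30 min break → 7 h 24 min
Total worked: 55 h 3 min = 3303 min.
Regular 40 h 0 min = 2400 min at $47.50/h; overtime 15 h 3 min = 903 min at $71.25/h.
Pay = (2400 × $47.50 + 903 × $71.25) ÷ 60 = $2972.31.

$2972.31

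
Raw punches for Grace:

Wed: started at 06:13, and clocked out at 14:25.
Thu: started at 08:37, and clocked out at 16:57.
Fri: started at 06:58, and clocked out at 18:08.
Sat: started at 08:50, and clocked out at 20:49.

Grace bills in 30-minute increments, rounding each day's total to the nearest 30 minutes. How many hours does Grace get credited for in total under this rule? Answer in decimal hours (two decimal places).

Wed: 06:13–14:25 = 8 h 12 min → rounds to 8 h 0 min
Thu: 08:37–16:57 = 8 h 20 min → rounds to 8 h 30 min
Fri: 06:58–18:08 = 11 h 10 min → rounds to 11 h 0 min
Sat: 08:50–20:49 = 11 h 59 min → rounds to 12 h 0 min
Total credited: 39 h 30 min.

39.50 hours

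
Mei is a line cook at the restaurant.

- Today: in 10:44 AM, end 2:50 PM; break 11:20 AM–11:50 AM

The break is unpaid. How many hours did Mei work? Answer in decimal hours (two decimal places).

Today: 10:44 AM–2:50 PM = 4 h 6 min; less 30 min break → 3 h 36 min

3.60 hours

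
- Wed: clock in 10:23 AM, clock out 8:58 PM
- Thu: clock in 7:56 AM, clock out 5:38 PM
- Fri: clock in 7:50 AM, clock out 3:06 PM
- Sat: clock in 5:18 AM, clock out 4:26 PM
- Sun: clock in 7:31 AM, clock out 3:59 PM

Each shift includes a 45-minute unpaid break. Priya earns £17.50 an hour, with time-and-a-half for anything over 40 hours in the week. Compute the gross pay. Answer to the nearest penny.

Wed: 10:23 AM–8:58 PM = 10 h 35 min; less 45 min break → 9 h 50 min
Thu: 7:56 AM–5:38 PM = 9 h 42 min; less 45 min break → 8 h 57 min
Fri: 7:50 AM–3:06 PM = 7 h 16 min; less 45 min break → 6 h 31 min
Sat: 5:18 AM–4:26 PM = 11 h 8 min; less 45 min break → 10 h 23 min
Sun: 7:31 AM–3:59 PM = 8 h 28 min; less 45 min break → 7 h 43 min
Total worked: 43 h 24 min = 2604 min.
Regular 40 h 0 min = 2400 min at £17.50/h; overtime 3 h 24 min = 204 min at £26.25/h.
Pay = (2400 × £17.50 + 204 × £26.25) ÷ 60 = £789.25.

£789.25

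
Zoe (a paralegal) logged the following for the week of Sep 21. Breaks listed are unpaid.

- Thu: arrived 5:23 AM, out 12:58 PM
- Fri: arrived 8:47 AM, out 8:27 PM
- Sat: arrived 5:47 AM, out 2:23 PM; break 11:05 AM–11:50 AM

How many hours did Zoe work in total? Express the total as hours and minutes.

27 h 6 min

Thu: 5:23 AM–12:58 PM = 7 h 35 min
Fri: 8:47 AM–8:27 PM = 11 h 40 min
Sat: 5:47 AM–2:23 PM = 8 h 36 min; less 45 min break → 7 h 51 min
Total: 7 h 35 min + 11 h 40 min + 7 h 51 min = 27 h 6 min.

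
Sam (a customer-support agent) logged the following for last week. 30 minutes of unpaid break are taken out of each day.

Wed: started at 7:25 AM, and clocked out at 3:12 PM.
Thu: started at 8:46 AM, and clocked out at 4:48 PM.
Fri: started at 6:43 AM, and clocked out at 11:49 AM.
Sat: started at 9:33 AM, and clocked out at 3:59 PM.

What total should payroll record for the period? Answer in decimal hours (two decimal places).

Wed: 7:25 AM–3:12 PM = 7 h 47 min; less 30 min break → 7 h 17 min
Thu: 8:46 AM–4:48 PM = 8 h 2 min; less 30 min break → 7 h 32 min
Fri: 6:43 AM–11:49 AM = 5 h 6 min; less 30 min break → 4 h 36 min
Sat: 9:33 AM–3:59 PM = 6 h 26 min; less 30 min break → 5 h 56 min
Total: 7 h 17 min + 7 h 32 min + 4 h 36 min + 5 h 56 min = 25 h 21 min.

25.35 hours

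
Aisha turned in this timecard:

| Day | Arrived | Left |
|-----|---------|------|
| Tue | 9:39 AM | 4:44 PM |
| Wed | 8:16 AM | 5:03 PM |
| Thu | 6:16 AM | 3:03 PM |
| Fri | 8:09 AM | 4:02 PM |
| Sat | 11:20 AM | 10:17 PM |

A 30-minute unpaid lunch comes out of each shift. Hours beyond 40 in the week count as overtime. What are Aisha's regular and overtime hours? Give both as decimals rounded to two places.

Tue: 9:39 AM–4:44 PM = 7 h 5 min; less 30 min break → 6 h 35 min
Wed: 8:16 AM–5:03 PM = 8 h 47 min; less 30 min break → 8 h 17 min
Thu: 6:16 AM–3:03 PM = 8 h 47 min; less 30 min break → 8 h 17 min
Fri: 8:09 AM–4:02 PM = 7 h 53 min; less 30 min break → 7 h 23 min
Sat: 11:20 AM–10:17 PM = 10 h 57 min; less 30 min break → 10 h 27 min
Total worked: 40 h 59 min = 40.98 h.
Threshold 40 h → overtime 0 h 59 min, regular 40 h 0 min.

Regular 40.00 hours, overtime 0.98 hours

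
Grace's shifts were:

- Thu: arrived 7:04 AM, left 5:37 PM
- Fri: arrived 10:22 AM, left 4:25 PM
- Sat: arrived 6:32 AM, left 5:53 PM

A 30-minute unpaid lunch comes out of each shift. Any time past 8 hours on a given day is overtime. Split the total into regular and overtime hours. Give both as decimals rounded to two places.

Thu: 7:04 AM–5:37 PM = 10 h 33 min; less 30 min break → 10 h 3 min
Fri: 10:22 AM–4:25 PM = 6 h 3 min; less 30 min break → 5 h 33 min
Sat: 6:32 AM–5:53 PM = 11 h 21 min; less 30 min break → 10 h 51 min
Thu reg 8 h 0 min / OT 2 h 3 min; Fri reg 5 h 33 min / OT 0 h 0 min; Sat reg 8 h 0 min / OT 2 h 51 min.
Totals: regular 21 h 33 min, overtime 4 h 54 min.

Regular 21.55 hours, overtime 4.90 hours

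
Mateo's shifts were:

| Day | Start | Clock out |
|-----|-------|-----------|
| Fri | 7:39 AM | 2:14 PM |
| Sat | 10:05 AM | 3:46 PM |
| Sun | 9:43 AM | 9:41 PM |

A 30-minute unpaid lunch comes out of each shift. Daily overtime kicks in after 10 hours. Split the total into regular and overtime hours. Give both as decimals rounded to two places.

Regular 21.27 hours, overtime 1.47 hours

Fri: 7:39 AM–2:14 PM = 6 h 35 min; less 30 min break → 6 h 5 min
Sat: 10:05 AM–3:46 PM = 5 h 41 min; less 30 min break → 5 h 11 min
Sun: 9:43 AM–9:41 PM = 11 h 58 min; less 30 min break → 11 h 28 min
Fri reg 6 h 5 min / OT 0 h 0 min; Sat reg 5 h 11 min / OT 0 h 0 min; Sun reg 10 h 0 min / OT 1 h 28 min.
Totals: regular 21 h 16 min, overtime 1 h 28 min.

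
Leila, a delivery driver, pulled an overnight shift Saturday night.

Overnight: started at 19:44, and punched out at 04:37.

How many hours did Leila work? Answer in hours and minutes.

8 h 53 min

Overnight: 19:44 → midnight = 4 h 16 min; midnight → 04:37 = 4 h 37 min; span 8 h 53 min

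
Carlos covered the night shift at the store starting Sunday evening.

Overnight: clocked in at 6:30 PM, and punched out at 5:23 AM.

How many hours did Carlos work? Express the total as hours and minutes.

Overnight: 6:30 PM → midnight = 5 h 30 min; midnight → 5:23 AM = 5 h 23 min; span 10 h 53 min

10 h 53 min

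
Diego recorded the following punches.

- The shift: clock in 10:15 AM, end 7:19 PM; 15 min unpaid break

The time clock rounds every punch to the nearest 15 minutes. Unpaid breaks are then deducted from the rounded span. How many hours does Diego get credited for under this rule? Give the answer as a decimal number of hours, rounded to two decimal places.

The shift: in 10:15 AM→10:15 AM, out 7:19 PM→7:15 PM; 9 h 0 min − 15 min = 8 h 45 min

8.75 hours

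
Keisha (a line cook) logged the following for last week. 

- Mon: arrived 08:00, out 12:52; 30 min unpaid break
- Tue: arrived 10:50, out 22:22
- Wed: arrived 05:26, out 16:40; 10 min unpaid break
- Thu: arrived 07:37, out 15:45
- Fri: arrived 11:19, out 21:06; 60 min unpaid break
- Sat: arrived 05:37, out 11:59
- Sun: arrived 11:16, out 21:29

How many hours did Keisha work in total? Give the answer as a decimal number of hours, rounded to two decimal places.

60.47 hours

Mon: 08:00–12:52 = 4 h 52 min; less 30 min break → 4 h 22 min
Tue: 10:50–22:22 = 11 h 32 min
Wed: 05:26–16:40 = 11 h 14 min; less 10 min break → 11 h 4 min
Thu: 07:37–15:45 = 8 h 8 min
Fri: 11:19–21:06 = 9 h 47 min; less 60 min break → 8 h 47 min
Sat: 05:37–11:59 = 6 h 22 min
Sun: 11:16–21:29 = 10 h 13 min
Total: 4 h 22 min + 11 h 32 min + 11 h 4 min + 8 h 8 min + 8 h 47 min + 6 h 22 min + 10 h 13 min = 60 h 28 min.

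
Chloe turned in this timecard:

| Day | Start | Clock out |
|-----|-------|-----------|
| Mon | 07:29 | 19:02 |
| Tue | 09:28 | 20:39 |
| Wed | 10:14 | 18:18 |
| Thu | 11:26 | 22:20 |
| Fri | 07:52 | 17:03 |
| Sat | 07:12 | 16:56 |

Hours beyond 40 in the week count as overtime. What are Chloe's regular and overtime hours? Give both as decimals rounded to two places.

Mon: 07:29–19:02 = 11 h 33 min
Tue: 09:28–20:39 = 11 h 11 min
Wed: 10:14–18:18 = 8 h 4 min
Thu: 11:26–22:20 = 10 h 54 min
Fri: 07:52–17:03 = 9 h 11 min
Sat: 07:12–16:56 = 9 h 44 min
Total worked: 60 h 37 min = 60.62 h.
Threshold 40 h → overtime 20 h 37 min, regular 40 h 0 min.

Regular 40.00 hours, overtime 20.62 hours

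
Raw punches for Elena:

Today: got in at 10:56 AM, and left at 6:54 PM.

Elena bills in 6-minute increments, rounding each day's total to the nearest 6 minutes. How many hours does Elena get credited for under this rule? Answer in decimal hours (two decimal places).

Today: 10:56 AM–6:54 PM = 7 h 58 min → rounds to 8 h 0 min

8.00 hours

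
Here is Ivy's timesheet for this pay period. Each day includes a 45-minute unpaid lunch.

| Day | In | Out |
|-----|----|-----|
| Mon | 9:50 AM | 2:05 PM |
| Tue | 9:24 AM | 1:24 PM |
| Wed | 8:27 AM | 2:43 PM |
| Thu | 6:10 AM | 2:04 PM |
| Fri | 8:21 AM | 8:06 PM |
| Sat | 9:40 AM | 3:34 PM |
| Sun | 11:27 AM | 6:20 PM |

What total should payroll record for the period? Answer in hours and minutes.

Mon: 9:50 AM–2:05 PM = 4 h 15 min; less 45 min break → 3 h 30 min
Tue: 9:24 AM–1:24 PM = 4 h 0 min; less 45 min break → 3 h 15 min
Wed: 8:27 AM–2:43 PM = 6 h 16 min; less 45 min break → 5 h 31 min
Thu: 6:10 AM–2:04 PM = 7 h 54 min; less 45 min break → 7 h 9 min
Fri: 8:21 AM–8:06 PM = 11 h 45 min; less 45 min break → 11 h 0 min
Sat: 9:40 AM–3:34 PM = 5 h 54 min; less 45 min break → 5 h 9 min
Sun: 11:27 AM–6:20 PM = 6 h 53 min; less 45 min break → 6 h 8 min
Total: 3 h 30 min + 3 h 15 min + 5 h 31 min + 7 h 9 min + 11 h 0 min + 5 h 9 min + 6 h 8 min = 41 h 42 min.

41 h 42 min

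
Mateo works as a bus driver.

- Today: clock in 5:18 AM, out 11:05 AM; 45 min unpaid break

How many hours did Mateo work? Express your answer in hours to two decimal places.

5.03 hours

Today: 5:18 AM–11:05 AM = 5 h 47 min; less 45 min break → 5 h 2 min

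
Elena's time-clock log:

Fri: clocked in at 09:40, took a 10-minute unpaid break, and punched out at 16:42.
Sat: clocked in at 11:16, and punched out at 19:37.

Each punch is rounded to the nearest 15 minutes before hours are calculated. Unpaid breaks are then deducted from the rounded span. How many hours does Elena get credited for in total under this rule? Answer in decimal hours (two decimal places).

15.08 hours

Fri: in 09:40→09:45, out 16:42→16:45; 7 h 0 min − 10 min = 6 h 50 min
Sat: in 11:16→11:15, out 19:37→19:30; 8 h 15 min
Total credited: 15 h 5 min.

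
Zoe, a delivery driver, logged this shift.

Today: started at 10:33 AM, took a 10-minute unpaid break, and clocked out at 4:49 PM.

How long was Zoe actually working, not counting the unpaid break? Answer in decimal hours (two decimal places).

6.10 hours

Today: 10:33 AM–4:49 PM = 6 h 16 min; less 10 min break → 6 h 6 min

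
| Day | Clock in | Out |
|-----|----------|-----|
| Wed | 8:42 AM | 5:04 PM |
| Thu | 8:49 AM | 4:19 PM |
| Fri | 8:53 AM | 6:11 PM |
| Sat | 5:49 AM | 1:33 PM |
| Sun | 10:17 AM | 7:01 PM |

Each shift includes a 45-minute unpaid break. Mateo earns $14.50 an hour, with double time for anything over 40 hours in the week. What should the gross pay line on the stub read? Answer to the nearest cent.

Wed: 8:42 AM–5:04 PM = 8 h 22 min; less 45 min break → 7 h 37 min
Thu: 8:49 AM–4:19 PM = 7 h 30 min; less 45 min break → 6 h 45 min
Fri: 8:53 AM–6:11 PM = 9 h 18 min; less 45 min break → 8 h 33 min
Sat: 5:49 AM–1:33 PM = 7 h 44 min; less 45 min break → 6 h 59 min
Sun: 10:17 AM–7:01 PM = 8 h 44 min; less 45 min break → 7 h 59 min
Total worked: 37 h 53 min = 2273 min.
Regular 37 h 53 min = 2273 min at $14.50/h; overtime 0 h 0 min = 0 min at $29.00/h.
Pay = (2273 × $14.50 + 0 × $29.00) ÷ 60 = $549.31.

$549.31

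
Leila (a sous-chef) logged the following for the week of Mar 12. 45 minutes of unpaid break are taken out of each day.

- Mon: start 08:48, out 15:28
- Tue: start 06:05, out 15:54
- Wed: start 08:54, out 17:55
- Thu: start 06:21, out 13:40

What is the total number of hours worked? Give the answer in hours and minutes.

29 h 49 min

Mon: 08:48–15:28 = 6 h 40 min; less 45 min break → 5 h 55 min
Tue: 06:05–15:54 = 9 h 49 min; less 45 min break → 9 h 4 min
Wed: 08:54–17:55 = 9 h 1 min; less 45 min break → 8 h 16 min
Thu: 06:21–13:40 = 7 h 19 min; less 45 min break → 6 h 34 min
Total: 5 h 55 min + 9 h 4 min + 8 h 16 min + 6 h 34 min = 29 h 49 min.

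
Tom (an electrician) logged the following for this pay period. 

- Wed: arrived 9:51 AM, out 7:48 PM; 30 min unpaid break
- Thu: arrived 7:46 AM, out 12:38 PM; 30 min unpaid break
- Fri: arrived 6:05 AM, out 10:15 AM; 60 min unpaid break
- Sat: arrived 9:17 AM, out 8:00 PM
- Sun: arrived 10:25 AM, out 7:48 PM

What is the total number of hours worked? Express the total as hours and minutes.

Wed: 9:51 AM–7:48 PM = 9 h 57 min; less 30 min break → 9 h 27 min
Thu: 7:46 AM–12:38 PM = 4 h 52 min; less 30 min break → 4 h 22 min
Fri: 6:05 AM–10:15 AM = 4 h 10 min; less 60 min break → 3 h 10 min
Sat: 9:17 AM–8:00 PM = 10 h 43 min
Sun: 10:25 AM–7:48 PM = 9 h 23 min
Total: 9 h 27 min + 4 h 22 min + 3 h 10 min + 10 h 43 min + 9 h 23 min = 37 h 5 min.

37 h 5 min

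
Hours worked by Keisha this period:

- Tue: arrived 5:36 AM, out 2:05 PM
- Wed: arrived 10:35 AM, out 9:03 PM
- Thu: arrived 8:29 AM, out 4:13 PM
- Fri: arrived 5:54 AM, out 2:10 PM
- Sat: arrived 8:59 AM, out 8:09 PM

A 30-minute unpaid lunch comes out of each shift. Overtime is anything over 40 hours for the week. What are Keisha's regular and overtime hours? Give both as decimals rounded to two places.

Regular 40.00 hours, overtime 3.62 hours

Tue: 5:36 AM–2:05 PM = 8 h 29 min; less 30 min break → 7 h 59 min
Wed: 10:35 AM–9:03 PM = 10 h 28 min; less 30 min break → 9 h 58 min
Thu: 8:29 AM–4:13 PM = 7 h 44 min; less 30 min break → 7 h 14 min
Fri: 5:54 AM–2:10 PM = 8 h 16 min; less 30 min break → 7 h 46 min
Sat: 8:59 AM–8:09 PM = 11 h 10 min; less 30 min break → 10 h 40 min
Total worked: 43 h 37 min = 43.62 h.
Threshold 40 h → overtime 3 h 37 min, regular 40 h 0 min.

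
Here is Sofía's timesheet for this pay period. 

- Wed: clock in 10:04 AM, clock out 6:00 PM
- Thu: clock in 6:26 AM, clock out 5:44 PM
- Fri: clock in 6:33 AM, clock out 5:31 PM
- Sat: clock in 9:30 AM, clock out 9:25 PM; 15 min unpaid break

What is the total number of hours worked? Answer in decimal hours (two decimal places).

Wed: 10:04 AM–6:00 PM = 7 h 56 min
Thu: 6:26 AM–5:44 PM = 11 h 18 min
Fri: 6:33 AM–5:31 PM = 10 h 58 min
Sat: 9:30 AM–9:25 PM = 11 h 55 min; less 15 min break → 11 h 40 min
Total: 7 h 56 min + 11 h 18 min + 10 h 58 min + 11 h 40 min = 41 h 52 min.

41.87 hours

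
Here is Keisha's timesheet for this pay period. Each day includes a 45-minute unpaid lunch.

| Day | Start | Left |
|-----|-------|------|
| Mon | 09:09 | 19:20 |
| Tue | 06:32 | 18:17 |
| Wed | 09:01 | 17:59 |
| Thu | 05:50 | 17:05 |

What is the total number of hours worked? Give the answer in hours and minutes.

Mon: 09:09–19:20 = 10 h 11 min; less 45 min break → 9 h 26 min
Tue: 06:32–18:17 = 11 h 45 min; less 45 min break → 11 h 0 min
Wed: 09:01–17:59 = 8 h 58 min; less 45 min break → 8 h 13 min
Thu: 05:50–17:05 = 11 h 15 min; less 45 min break → 10 h 30 min
Total: 9 h 26 min + 11 h 0 min + 8 h 13 min + 10 h 30 min = 39 h 9 min.

39 h 9 min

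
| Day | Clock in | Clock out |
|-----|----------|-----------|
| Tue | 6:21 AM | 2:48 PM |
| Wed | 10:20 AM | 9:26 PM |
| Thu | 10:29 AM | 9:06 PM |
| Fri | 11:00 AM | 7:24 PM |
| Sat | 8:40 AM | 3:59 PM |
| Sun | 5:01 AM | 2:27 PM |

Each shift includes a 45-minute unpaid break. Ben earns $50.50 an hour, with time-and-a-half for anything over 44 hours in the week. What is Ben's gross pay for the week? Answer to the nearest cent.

Tue: 6:21 AM–2:48 PM = 8 h 27 min; less 45 min break → 7 h 42 min
Wed: 10:20 AM–9:26 PM = 11 h 6 min; less 45 min break → 10 h 21 min
Thu: 10:29 AM–9:06 PM = 10 h 37 min; less 45 min break → 9 h 52 min
Fri: 11:00 AM–7:24 PM = 8 h 24 min; less 45 min break → 7 h 39 min
Sat: 8:40 AM–3:59 PM = 7 h 19 min; less 45 min break → 6 h 34 min
Sun: 5:01 AM–2:27 PM = 9 h 26 min; less 45 min break → 8 h 41 min
Total worked: 50 h 49 min = 3049 min.
Regular 44 h 0 min = 2640 min at $50.50/h; overtime 6 h 49 min = 409 min at $75.75/h.
Pay = (2640 × $50.50 + 409 × $75.75) ÷ 60 = $2738.36.

$2738.36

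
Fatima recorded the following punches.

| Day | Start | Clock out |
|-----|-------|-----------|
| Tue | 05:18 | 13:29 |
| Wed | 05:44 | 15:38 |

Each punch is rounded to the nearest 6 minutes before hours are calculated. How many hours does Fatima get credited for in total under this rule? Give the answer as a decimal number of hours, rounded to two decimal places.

Tue: in 05:18→05:18, out 13:29→13:30; 8 h 12 min
Wed: in 05:44→05:42, out 15:38→15:36; 9 h 54 min
Total credited: 18 h 6 min.

18.10 hours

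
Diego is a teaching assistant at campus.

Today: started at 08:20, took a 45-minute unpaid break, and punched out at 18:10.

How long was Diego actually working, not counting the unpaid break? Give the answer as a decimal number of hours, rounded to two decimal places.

9.08 hours

Today: 08:20–18:10 = 9 h 50 min; less 45 min break → 9 h 5 min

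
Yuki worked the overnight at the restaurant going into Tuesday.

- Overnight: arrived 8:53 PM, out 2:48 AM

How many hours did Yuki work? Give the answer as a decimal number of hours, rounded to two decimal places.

Overnight: 8:53 PM → midnight = 3 h 7 min; midnight → 2:48 AM = 2 h 48 min; span 5 h 55 min

5.92 hours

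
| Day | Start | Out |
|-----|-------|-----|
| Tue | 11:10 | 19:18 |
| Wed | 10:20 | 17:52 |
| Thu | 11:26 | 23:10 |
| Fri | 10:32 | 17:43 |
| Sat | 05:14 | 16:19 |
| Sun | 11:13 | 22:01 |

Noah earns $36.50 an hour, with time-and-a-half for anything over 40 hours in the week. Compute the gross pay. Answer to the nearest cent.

$2361.55

Tue: 11:10–19:18 = 8 h 8 min
Wed: 10:20–17:52 = 7 h 32 min
Thu: 11:26–23:10 = 11 h 44 min
Fri: 10:32–17:43 = 7 h 11 min
Sat: 05:14–16:19 = 11 h 5 min
Sun: 11:13–22:01 = 10 h 48 min
Total worked: 56 h 28 min = 3388 min.
Regular 40 h 0 min = 2400 min at $36.50/h; overtime 16 h 28 min = 988 min at $54.75/h.
Pay = (2400 × $36.50 + 988 × $54.75) ÷ 60 = $2361.55.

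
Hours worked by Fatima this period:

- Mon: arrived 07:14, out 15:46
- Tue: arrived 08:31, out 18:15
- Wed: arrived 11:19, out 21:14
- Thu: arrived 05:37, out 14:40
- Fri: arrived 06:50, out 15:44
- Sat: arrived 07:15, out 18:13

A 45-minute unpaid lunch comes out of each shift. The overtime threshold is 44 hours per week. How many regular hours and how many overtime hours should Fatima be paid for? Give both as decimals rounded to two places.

Mon: 07:14–15:46 = 8 h 32 min; less 45 min break → 7 h 47 min
Tue: 08:31–18:15 = 9 h 44 min; less 45 min break → 8 h 59 min
Wed: 11:19–21:14 = 9 h 55 min; less 45 min break → 9 h 10 min
Thu: 05:37–14:40 = 9 h 3 min; less 45 min break → 8 h 18 min
Fri: 06:50–15:44 = 8 h 54 min; less 45 min break → 8 h 9 min
Sat: 07:15–18:13 = 10 h 58 min; less 45 min break → 10 h 13 min
Total worked: 52 h 36 min = 52.60 h.
Threshold 44 h → overtime 8 h 36 min, regular 44 h 0 min.

Regular 44.00 hours, overtime 8.60 hours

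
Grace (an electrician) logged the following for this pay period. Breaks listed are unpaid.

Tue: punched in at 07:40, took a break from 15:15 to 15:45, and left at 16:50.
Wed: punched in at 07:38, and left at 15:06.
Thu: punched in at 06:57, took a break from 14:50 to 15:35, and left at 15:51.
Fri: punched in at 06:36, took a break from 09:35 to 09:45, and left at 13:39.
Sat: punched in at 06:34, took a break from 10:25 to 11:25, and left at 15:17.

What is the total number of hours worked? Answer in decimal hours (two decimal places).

Tue: 07:40–16:50 = 9 h 10 min; less 30 min break → 8 h 40 min
Wed: 07:38–15:06 = 7 h 28 min
Thu: 06:57–15:51 = 8 h 54 min; less 45 min break → 8 h 9 min
Fri: 06:36–13:39 = 7 h 3 min; less 10 min break → 6 h 53 min
Sat: 06:34–15:17 = 8 h 43 min; less 60 min break → 7 h 43 min
Total: 8 h 40 min + 7 h 28 min + 8 h 9 min + 6 h 53 min + 7 h 43 min = 38 h 53 min.

38.88 hours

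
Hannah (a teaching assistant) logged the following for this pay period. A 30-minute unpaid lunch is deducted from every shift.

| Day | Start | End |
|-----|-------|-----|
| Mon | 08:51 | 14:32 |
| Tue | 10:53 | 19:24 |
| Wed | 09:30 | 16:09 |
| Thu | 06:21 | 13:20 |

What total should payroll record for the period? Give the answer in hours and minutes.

25 h 50 min

Mon: 08:51–14:32 = 5 h 41 min; less 30 min break → 5 h 11 min
Tue: 10:53–19:24 = 8 h 31 min; less 30 min break → 8 h 1 min
Wed: 09:30–16:09 = 6 h 39 min; less 30 min break → 6 h 9 min
Thu: 06:21–13:20 = 6 h 59 min; less 30 min break → 6 h 29 min
Total: 5 h 11 min + 8 h 1 min + 6 h 9 min + 6 h 29 min = 25 h 50 min.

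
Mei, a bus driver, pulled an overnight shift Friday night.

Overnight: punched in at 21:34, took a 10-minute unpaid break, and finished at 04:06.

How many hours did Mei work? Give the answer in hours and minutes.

6 h 22 min

Overnight: 21:34 → midnight = 2 h 26 min; midnight → 04:06 = 4 h 6 min; span 6 h 32 min; less 10 min break → 6 h 22 min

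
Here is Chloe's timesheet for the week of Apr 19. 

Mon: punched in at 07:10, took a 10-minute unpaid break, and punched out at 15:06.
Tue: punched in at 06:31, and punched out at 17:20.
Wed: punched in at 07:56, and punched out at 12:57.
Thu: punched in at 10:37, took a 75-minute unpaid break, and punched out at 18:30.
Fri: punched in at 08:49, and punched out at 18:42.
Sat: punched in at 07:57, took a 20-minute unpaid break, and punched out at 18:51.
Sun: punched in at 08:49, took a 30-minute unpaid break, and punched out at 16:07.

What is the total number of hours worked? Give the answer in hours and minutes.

Mon: 07:10–15:06 = 7 h 56 min; less 10 min break → 7 h 46 min
Tue: 06:31–17:20 = 10 h 49 min
Wed: 07:56–12:57 = 5 h 1 min
Thu: 10:37–18:30 = 7 h 53 min; less 75 min break → 6 h 38 min
Fri: 08:49–18:42 = 9 h 53 min
Sat: 07:57–18:51 = 10 h 54 min; less 20 min break → 10 h 34 min
Sun: 08:49–16:07 = 7 h 18 min; less 30 min break → 6 h 48 min
Total: 7 h 46 min + 10 h 49 min + 5 h 1 min + 6 h 38 min + 9 h 53 min + 10 h 34 min + 6 h 48 min = 57 h 29 min.

57 h 29 min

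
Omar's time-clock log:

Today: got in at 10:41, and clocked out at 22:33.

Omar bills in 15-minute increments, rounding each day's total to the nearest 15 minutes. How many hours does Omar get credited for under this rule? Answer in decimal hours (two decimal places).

Today: 10:41–22:33 = 11 h 52 min → rounds to 11 h 45 min

11.75 hours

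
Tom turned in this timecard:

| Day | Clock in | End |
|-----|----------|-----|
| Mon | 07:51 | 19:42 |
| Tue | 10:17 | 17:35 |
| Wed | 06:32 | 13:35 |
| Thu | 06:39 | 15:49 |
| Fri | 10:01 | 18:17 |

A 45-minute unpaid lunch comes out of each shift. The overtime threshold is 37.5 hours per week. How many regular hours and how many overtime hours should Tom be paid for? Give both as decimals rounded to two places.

Regular 37.50 hours, overtime 2.38 hours

Mon: 07:51–19:42 = 11 h 51 min; less 45 min break → 11 h 6 min
Tue: 10:17–17:35 = 7 h 18 min; less 45 min break → 6 h 33 min
Wed: 06:32–13:35 = 7 h 3 min; less 45 min break → 6 h 18 min
Thu: 06:39–15:49 = 9 h 10 min; less 45 min break → 8 h 25 min
Fri: 10:01–18:17 = 8 h 16 min; less 45 min break → 7 h 31 min
Total worked: 39 h 53 min = 39.88 h.
Threshold 37.5 h → overtime 2 h 23 min, regular 37 h 30 min.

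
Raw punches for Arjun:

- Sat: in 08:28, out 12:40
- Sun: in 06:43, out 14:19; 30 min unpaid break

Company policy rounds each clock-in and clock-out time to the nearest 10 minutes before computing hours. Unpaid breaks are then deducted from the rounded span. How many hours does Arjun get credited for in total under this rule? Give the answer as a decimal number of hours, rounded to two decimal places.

11.33 hours

Sat: in 08:28→08:30, out 12:40→12:40; 4 h 10 min
Sun: in 06:43→06:40, out 14:19→14:20; 7 h 40 min − 30 min = 7 h 10 min
Total credited: 11 h 20 min.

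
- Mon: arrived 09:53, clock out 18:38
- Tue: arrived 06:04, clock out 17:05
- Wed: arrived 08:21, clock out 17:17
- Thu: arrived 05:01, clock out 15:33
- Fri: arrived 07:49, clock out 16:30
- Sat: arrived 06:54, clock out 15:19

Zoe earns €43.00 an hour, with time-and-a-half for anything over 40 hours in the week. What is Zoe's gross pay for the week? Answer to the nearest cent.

Mon: 09:53–18:38 = 8 h 45 min
Tue: 06:04–17:05 = 11 h 1 min
Wed: 08:21–17:17 = 8 h 56 min
Thu: 05:01–15:33 = 10 h 32 min
Fri: 07:49–16:30 = 8 h 41 min
Sat: 06:54–15:19 = 8 h 25 min
Total worked: 56 h 20 min = 3380 min.
Regular 40 h 0 min = 2400 min at €43.00/h; overtime 16 h 20 min = 980 min at €64.50/h.
Pay = (2400 × €43.00 + 980 × €64.50) ÷ 60 = €2773.50.

€2773.50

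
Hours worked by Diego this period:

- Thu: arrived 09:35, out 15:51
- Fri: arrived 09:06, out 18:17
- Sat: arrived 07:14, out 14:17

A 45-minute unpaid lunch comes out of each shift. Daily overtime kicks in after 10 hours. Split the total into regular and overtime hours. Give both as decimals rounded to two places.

Thu: 09:35–15:51 = 6 h 16 min; less 45 min break → 5 h 31 min
Fri: 09:06–18:17 = 9 h 11 min; less 45 min break → 8 h 26 min
Sat: 07:14–14:17 = 7 h 3 min; less 45 min break → 6 h 18 min
Thu reg 5 h 31 min / OT 0 h 0 min; Fri reg 8 h 26 min / OT 0 h 0 min; Sat reg 6 h 18 min / OT 0 h 0 min.
Totals: regular 20 h 15 min, overtime 0 h 0 min.

Regular 20.25 hours, overtime 0.00 hours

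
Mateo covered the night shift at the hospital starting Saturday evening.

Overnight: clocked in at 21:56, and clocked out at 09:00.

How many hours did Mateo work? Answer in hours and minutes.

Overnight: 21:56 → midnight = 2 h 4 min; midnight → 09:00 = 9 h 0 min; span 11 h 4 min

11 h 4 min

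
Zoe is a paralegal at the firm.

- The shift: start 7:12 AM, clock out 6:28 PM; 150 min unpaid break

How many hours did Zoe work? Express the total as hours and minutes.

The shift: 7:12 AM–6:28 PM = 11 h 16 min; less 150 min break → 8 h 46 min

8 h 46 min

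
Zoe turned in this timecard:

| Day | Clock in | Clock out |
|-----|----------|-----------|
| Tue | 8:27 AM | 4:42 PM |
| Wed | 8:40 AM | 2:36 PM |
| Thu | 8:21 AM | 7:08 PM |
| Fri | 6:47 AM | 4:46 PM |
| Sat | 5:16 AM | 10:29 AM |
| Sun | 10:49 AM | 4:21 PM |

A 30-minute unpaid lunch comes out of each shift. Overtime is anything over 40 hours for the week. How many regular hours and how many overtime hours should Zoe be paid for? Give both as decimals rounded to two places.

Regular 40.00 hours, overtime 2.70 hours

Tue: 8:27 AM–4:42 PM = 8 h 15 min; less 30 min break → 7 h 45 min
Wed: 8:40 AM–2:36 PM = 5 h 56 min; less 30 min break → 5 h 26 min
Thu: 8:21 AM–7:08 PM = 10 h 47 min; less 30 min break → 10 h 17 min
Fri: 6:47 AM–4:46 PM = 9 h 59 min; less 30 min break → 9 h 29 min
Sat: 5:16 AM–10:29 AM = 5 h 13 min; less 30 min break → 4 h 43 min
Sun: 10:49 AM–4:21 PM = 5 h 32 min; less 30 min break → 5 h 2 min
Total worked: 42 h 42 min = 42.70 h.
Threshold 40 h → overtime 2 h 42 min, regular 40 h 0 min.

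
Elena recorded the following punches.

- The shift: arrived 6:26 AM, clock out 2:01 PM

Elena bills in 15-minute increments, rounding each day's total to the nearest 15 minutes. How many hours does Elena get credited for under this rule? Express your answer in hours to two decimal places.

7.50 hours

The shift: 6:26 AM–2:01 PM = 7 h 35 min → rounds to 7 h 30 min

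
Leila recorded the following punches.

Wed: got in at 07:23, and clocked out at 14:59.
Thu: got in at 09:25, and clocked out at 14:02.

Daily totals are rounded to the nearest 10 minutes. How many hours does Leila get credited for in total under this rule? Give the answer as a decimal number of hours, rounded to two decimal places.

Wed: 07:23–14:59 = 7 h 36 min → rounds to 7 h 40 min
Thu: 09:25–14:02 = 4 h 37 min → rounds to 4 h 40 min
Total credited: 12 h 20 min.

12.33 hours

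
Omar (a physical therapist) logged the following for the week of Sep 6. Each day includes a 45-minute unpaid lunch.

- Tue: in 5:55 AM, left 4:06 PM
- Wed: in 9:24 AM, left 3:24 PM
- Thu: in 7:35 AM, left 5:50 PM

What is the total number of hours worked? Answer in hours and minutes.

Tue: 5:55 AM–4:06 PM = 10 h 11 min; less 45 min break → 9 h 26 min
Wed: 9:24 AM–3:24 PM = 6 h 0 min; less 45 min break → 5 h 15 min
Thu: 7:35 AM–5:50 PM = 10 h 15 min; less 45 min break → 9 h 30 min
Total: 9 h 26 min + 5 h 15 min + 9 h 30 min = 24 h 11 min.

24 h 11 min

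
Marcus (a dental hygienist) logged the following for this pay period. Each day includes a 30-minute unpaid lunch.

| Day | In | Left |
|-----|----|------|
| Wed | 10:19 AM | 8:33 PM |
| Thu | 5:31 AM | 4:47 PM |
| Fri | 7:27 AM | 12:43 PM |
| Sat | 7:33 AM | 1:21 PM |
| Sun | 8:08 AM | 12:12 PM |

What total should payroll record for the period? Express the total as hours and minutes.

Wed: 10:19 AM–8:33 PM = 10 h 14 min; less 30 min break → 9 h 44 min
Thu: 5:31 AM–4:47 PM = 11 h 16 min; less 30 min break → 10 h 46 min
Fri: 7:27 AM–12:43 PM = 5 h 16 min; less 30 min break → 4 h 46 min
Sat: 7:33 AM–1:21 PM = 5 h 48 min; less 30 min break → 5 h 18 min
Sun: 8:08 AM–12:12 PM = 4 h 4 min; less 30 min break → 3 h 34 min
Total: 9 h 44 min + 10 h 46 min + 4 h 46 min + 5 h 18 min + 3 h 34 min = 34 h 8 min.

34 h 8 min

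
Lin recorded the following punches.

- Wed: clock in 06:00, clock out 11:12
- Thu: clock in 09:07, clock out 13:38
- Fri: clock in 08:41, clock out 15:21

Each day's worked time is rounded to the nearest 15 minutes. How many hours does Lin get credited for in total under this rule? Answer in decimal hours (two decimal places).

Wed: 06:00–11:12 = 5 h 12 min → rounds to 5 h 15 min
Thu: 09:07–13:38 = 4 h 31 min → rounds to 4 h 30 min
Fri: 08:41–15:21 = 6 h 40 min → rounds to 6 h 45 min
Total credited: 16 h 30 min.

16.50 hours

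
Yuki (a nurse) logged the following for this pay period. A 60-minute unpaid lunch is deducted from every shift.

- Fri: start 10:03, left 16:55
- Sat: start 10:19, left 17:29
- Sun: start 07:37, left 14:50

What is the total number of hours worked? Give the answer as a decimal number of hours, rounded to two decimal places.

Fri: 10:03–16:55 = 6 h 52 min; less 60 min break → 5 h 52 min
Sat: 10:19–17:29 = 7 h 10 min; less 60 min break → 6 h 10 min
Sun: 07:37–14:50 = 7 h 13 min; less 60 min break → 6 h 13 min
Total: 5 h 52 min + 6 h 10 min + 6 h 13 min = 18 h 15 min.

18.25 hours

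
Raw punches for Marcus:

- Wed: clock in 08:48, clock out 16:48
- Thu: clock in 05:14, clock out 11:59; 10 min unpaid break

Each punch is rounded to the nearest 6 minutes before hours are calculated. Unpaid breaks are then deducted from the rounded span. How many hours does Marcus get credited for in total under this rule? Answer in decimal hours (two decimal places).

Wed: in 08:48→08:48, out 16:48→16:48; 8 h 0 min
Thu: in 05:14→05:12, out 11:59→12:00; 6 h 48 min − 10 min = 6 h 38 min
Total credited: 14 h 38 min.

14.63 hours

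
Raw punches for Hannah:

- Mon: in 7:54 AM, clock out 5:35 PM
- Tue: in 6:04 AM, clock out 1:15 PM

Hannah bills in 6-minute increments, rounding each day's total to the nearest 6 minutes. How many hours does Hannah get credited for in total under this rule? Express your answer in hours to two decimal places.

Mon: 7:54 AM–5:35 PM = 9 h 41 min → rounds to 9 h 42 min
Tue: 6:04 AM–1:15 PM = 7 h 11 min → rounds to 7 h 12 min
Total credited: 16 h 54 min.

16.90 hours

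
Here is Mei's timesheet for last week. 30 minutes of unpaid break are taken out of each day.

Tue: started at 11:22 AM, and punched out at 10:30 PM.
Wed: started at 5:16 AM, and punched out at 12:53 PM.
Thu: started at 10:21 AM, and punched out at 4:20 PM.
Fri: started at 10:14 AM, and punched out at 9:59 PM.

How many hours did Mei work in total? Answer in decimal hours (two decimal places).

Tue: 11:22 AM–10:30 PM = 11 h 8 min; less 30 min break → 10 h 38 min
Wed: 5:16 AM–12:53 PM = 7 h 37 min; less 30 min break → 7 h 7 min
Thu: 10:21 AM–4:20 PM = 5 h 59 min; less 30 min break → 5 h 29 min
Fri: 10:14 AM–9:59 PM = 11 h 45 min; less 30 min break → 11 h 15 min
Total: 10 h 38 min + 7 h 7 min + 5 h 29 min + 11 h 15 min = 34 h 29 min.

34.48 hours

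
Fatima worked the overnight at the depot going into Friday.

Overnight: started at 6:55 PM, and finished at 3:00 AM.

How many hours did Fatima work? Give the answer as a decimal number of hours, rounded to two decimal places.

Overnight: 6:55 PM → midnight = 5 h 5 min; midnight → 3:00 AM = 3 h 0 min; span 8 h 5 min

8.08 hours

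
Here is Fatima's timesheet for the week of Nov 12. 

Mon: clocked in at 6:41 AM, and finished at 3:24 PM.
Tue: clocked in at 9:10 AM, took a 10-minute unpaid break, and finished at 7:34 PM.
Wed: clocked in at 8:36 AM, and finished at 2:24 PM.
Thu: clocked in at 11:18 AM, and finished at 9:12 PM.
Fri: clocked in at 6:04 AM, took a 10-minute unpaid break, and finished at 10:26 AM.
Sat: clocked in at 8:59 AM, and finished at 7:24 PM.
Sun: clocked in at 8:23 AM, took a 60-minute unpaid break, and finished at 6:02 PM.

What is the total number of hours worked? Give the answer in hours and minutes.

57 h 55 min

Mon: 6:41 AM–3:24 PM = 8 h 43 min
Tue: 9:10 AM–7:34 PM = 10 h 24 min; less 10 min break → 10 h 14 min
Wed: 8:36 AM–2:24 PM = 5 h 48 min
Thu: 11:18 AM–9:12 PM = 9 h 54 min
Fri: 6:04 AM–10:26 AM = 4 h 22 min; less 10 min break → 4 h 12 min
Sat: 8:59 AM–7:24 PM = 10 h 25 min
Sun: 8:23 AM–6:02 PM = 9 h 39 min; less 60 min break → 8 h 39 min
Total: 8 h 43 min + 10 h 14 min + 5 h 48 min + 9 h 54 min + 4 h 12 min + 10 h 25 min + 8 h 39 min = 57 h 55 min.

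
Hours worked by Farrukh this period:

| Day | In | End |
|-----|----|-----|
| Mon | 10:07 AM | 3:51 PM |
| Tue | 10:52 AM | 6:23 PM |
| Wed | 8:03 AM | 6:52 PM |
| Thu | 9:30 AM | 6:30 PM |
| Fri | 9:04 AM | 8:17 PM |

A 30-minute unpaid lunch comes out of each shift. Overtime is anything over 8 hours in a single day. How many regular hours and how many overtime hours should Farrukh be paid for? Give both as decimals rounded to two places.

Regular 36.25 hours, overtime 5.53 hours

Mon: 10:07 AM–3:51 PM = 5 h 44 min; less 30 min break → 5 h 14 min
Tue: 10:52 AM–6:23 PM = 7 h 31 min; less 30 min break → 7 h 1 min
Wed: 8:03 AM–6:52 PM = 10 h 49 min; less 30 min break → 10 h 19 min
Thu: 9:30 AM–6:30 PM = 9 h 0 min; less 30 min break → 8 h 30 min
Fri: 9:04 AM–8:17 PM = 11 h 13 min; less 30 min break → 10 h 43 min
Mon reg 5 h 14 min / OT 0 h 0 min; Tue reg 7 h 1 min / OT 0 h 0 min; Wed reg 8 h 0 min / OT 2 h 19 min; Thu reg 8 h 0 min / OT 0 h 30 min; Fri reg 8 h 0 min / OT 2 h 43 min.
Totals: regular 36 h 15 min, overtime 5 h 32 min.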